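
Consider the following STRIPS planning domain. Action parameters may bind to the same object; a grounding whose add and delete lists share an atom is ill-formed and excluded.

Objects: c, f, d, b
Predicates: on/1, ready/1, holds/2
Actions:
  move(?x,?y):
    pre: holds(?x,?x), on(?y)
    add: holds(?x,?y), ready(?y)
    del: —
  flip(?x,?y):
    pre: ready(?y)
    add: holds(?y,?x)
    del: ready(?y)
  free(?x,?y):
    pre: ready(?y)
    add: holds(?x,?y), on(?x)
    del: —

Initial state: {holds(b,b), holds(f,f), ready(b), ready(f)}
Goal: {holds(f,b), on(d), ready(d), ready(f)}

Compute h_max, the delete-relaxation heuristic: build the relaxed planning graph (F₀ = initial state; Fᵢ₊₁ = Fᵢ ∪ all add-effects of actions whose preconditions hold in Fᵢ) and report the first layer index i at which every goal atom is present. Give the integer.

2

F0 = init (4 atoms)
F1 = F0 ∪ {holds(b,c), holds(b,d), holds(b,f), holds(c,b), holds(c,f), holds(d,b), holds(d,f), holds(f,b), holds(f,c), holds(f,d), on(b), on(c), on(d), on(f)}  (18 atoms)
F2 = F1 ∪ {ready(c), ready(d)}  (20 atoms)
goal ⊆ F2  ⇒  h_max = 2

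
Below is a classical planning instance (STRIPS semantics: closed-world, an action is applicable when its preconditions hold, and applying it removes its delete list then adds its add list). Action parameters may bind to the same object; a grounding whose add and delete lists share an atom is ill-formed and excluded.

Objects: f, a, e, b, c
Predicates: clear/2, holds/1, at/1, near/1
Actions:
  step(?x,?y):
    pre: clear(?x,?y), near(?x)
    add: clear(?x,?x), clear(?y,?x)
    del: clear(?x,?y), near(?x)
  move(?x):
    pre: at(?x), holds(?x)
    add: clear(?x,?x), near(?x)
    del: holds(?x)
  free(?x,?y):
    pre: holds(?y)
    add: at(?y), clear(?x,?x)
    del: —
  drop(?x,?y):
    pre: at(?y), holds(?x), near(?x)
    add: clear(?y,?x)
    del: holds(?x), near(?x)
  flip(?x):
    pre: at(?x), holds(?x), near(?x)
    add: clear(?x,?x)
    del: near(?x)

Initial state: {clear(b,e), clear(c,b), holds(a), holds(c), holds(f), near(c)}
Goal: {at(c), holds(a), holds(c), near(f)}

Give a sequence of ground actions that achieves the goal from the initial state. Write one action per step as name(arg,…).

free(f,f); move(f); free(f,c)

1. free(f,f)  →  {at(f), clear(b,e), clear(c,b), clear(f,f), holds(a), holds(c), holds(f), near(c)}
2. move(f)  →  {at(f), clear(b,e), clear(c,b), clear(f,f), holds(a), holds(c), near(c), near(f)}
3. free(f,c)  →  {at(c), at(f), clear(b,e), clear(c,b), clear(f,f), holds(a), holds(c), near(c), near(f)}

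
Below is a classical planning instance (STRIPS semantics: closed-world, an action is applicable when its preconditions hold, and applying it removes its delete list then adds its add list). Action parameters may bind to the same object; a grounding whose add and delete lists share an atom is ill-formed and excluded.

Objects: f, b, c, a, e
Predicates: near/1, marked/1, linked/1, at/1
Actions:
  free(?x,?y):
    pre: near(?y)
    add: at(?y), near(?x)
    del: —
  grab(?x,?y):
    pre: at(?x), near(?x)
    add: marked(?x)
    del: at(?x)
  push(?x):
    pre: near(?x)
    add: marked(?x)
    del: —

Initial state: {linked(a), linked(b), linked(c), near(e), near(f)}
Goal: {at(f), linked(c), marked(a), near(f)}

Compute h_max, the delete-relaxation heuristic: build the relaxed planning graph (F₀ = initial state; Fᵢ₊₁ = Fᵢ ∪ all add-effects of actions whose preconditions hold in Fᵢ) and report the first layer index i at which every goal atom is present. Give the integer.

2

F0 = init (5 atoms)
F1 = F0 ∪ {at(e), at(f), marked(e), marked(f), near(a), near(b), near(c)}  (12 atoms)
F2 = F1 ∪ {at(a), at(b), at(c), marked(a), marked(b), marked(c)}  (18 atoms)
goal ⊆ F2  ⇒  h_max = 2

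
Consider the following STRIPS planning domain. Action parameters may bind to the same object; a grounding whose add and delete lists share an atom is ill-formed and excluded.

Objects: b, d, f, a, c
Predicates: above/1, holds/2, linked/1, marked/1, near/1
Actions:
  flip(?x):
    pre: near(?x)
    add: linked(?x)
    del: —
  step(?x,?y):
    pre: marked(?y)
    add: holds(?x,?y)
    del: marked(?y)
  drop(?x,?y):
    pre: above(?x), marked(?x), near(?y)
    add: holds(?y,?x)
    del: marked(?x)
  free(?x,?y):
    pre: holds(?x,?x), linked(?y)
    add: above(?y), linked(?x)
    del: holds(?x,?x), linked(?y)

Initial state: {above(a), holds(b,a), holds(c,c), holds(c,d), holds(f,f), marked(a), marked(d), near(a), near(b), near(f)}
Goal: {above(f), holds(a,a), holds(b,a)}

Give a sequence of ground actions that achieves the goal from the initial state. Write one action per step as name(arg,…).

flip(f); step(a,a); free(c,f)

1. flip(f)  →  {above(a), holds(b,a), holds(c,c), holds(c,d), holds(f,f), linked(f), marked(a), marked(d), near(a), near(b), near(f)}
2. step(a,a)  →  {above(a), holds(a,a), holds(b,a), holds(c,c), holds(c,d), holds(f,f), linked(f), marked(d), near(a), near(b), near(f)}
3. free(c,f)  →  {above(a), above(f), holds(a,a), holds(b,a), holds(c,d), holds(f,f), linked(c), marked(d), near(a), near(b), near(f)}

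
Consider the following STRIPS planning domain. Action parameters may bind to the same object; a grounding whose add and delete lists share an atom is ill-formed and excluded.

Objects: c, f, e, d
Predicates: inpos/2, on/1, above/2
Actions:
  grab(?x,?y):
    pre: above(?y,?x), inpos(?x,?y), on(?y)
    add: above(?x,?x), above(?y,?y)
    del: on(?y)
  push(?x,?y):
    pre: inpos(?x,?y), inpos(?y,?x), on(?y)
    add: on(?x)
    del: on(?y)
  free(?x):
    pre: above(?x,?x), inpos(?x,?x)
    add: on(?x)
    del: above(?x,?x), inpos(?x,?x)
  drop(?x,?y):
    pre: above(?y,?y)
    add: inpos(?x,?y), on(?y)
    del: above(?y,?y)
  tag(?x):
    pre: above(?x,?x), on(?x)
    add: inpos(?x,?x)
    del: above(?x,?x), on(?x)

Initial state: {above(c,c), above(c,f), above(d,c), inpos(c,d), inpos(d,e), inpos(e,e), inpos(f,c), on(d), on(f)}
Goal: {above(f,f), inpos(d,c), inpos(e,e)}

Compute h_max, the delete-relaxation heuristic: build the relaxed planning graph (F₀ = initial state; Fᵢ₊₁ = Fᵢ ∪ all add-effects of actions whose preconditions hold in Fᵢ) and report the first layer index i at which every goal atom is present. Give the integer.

F0 = init (9 atoms)
F1 = F0 ∪ {above(d,d), inpos(c,c), inpos(d,c), inpos(e,c), on(c)}  (14 atoms)
F2 = F1 ∪ {above(f,f), inpos(d,d), inpos(e,d), inpos(f,d)}  (18 atoms)
goal ⊆ F2  ⇒  h_max = 2

2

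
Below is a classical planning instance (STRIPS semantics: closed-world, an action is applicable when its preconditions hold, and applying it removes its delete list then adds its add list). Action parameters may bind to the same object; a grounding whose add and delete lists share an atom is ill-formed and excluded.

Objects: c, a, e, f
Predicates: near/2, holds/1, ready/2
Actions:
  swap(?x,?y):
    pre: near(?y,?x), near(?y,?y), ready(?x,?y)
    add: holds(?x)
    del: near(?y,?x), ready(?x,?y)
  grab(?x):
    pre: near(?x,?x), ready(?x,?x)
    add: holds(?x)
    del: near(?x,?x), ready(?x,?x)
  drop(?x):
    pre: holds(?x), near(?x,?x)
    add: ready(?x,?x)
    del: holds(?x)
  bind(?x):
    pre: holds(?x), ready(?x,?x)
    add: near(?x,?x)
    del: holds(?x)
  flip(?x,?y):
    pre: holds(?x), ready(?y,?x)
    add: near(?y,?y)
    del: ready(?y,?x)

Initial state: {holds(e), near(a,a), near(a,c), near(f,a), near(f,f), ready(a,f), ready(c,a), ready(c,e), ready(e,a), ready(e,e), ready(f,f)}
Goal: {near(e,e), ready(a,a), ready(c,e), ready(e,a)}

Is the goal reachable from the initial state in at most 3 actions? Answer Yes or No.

1. swap(a,f)  →  {holds(a), holds(e), near(a,a), near(a,c), near(f,f), ready(c,a), ready(c,e), ready(e,a), ready(e,e), ready(f,f)}
2. drop(a)  →  {holds(e), near(a,a), near(a,c), near(f,f), ready(a,a), ready(c,a), ready(c,e), ready(e,a), ready(e,e), ready(f,f)}
3. bind(e)  →  {near(a,a), near(a,c), near(e,e), near(f,f), ready(a,a), ready(c,a), ready(c,e), ready(e,a), ready(e,e), ready(f,f)}
optimal plan length = 3; 3 ≤ 3

Yes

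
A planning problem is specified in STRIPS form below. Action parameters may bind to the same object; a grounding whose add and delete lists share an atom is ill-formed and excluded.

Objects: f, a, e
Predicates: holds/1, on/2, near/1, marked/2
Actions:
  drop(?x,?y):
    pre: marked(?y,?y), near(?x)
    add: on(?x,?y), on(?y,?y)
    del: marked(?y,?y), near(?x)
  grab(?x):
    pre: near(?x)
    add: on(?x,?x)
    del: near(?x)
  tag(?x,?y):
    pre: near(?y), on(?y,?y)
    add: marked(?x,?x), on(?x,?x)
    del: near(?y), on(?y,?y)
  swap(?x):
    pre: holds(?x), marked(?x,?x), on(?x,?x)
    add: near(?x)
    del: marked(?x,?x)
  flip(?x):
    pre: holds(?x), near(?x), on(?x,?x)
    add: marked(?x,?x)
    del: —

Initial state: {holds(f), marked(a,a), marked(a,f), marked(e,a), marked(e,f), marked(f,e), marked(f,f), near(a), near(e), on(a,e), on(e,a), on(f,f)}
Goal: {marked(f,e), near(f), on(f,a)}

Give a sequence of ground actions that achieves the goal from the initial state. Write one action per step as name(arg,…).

swap(f); drop(f,a); tag(f,a); swap(f)

1. swap(f)  →  {holds(f), marked(a,a), marked(a,f), marked(e,a), marked(e,f), marked(f,e), near(a), near(e), near(f), on(a,e), on(e,a), on(f,f)}
2. drop(f,a)  →  {holds(f), marked(a,f), marked(e,a), marked(e,f), marked(f,e), near(a), near(e), on(a,a), on(a,e), on(e,a), on(f,a), on(f,f)}
3. tag(f,a)  →  {holds(f), marked(a,f), marked(e,a), marked(e,f), marked(f,e), marked(f,f), near(e), on(a,e), on(e,a), on(f,a), on(f,f)}
4. swap(f)  →  {holds(f), marked(a,f), marked(e,a), marked(e,f), marked(f,e), near(e), near(f), on(a,e), on(e,a), on(f,a), on(f,f)}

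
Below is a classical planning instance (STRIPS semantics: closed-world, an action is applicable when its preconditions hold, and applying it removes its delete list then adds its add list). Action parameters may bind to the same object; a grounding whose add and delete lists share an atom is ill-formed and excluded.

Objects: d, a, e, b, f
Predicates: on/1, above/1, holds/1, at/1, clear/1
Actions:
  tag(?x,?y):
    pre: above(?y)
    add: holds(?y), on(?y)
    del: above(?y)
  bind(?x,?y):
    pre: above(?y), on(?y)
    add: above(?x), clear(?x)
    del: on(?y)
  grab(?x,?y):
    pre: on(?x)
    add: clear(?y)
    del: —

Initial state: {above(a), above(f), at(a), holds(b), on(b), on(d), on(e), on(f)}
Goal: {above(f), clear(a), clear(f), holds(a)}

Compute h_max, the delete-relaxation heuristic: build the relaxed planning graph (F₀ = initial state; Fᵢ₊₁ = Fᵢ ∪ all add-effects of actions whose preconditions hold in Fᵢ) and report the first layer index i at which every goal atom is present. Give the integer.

F0 = init (8 atoms)
F1 = F0 ∪ {above(b), above(d), above(e), clear(a), clear(b), clear(d), clear(e), clear(f), holds(a), holds(f), on(a)}  (19 atoms)
goal ⊆ F1  ⇒  h_max = 1

1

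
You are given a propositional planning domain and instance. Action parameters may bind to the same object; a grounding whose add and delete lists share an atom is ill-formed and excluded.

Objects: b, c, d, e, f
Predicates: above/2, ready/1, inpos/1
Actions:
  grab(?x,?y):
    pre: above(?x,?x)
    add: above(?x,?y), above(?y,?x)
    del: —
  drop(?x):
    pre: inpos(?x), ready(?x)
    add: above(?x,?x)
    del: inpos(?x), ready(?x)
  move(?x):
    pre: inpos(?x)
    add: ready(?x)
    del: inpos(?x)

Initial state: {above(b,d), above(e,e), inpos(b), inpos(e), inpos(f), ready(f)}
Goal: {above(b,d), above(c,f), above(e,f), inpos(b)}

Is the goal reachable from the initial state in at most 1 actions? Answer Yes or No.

1. grab(e,f)  →  {above(b,d), above(e,e), above(e,f), above(f,e), inpos(b), inpos(e), inpos(f), ready(f)}
2. drop(f)  →  {above(b,d), above(e,e), above(e,f), above(f,e), above(f,f), inpos(b), inpos(e)}
3. grab(f,c)  →  {above(b,d), above(c,f), above(e,e), above(e,f), above(f,c), above(f,e), above(f,f), inpos(b), inpos(e)}
optimal plan length = 3; 3 > 1

No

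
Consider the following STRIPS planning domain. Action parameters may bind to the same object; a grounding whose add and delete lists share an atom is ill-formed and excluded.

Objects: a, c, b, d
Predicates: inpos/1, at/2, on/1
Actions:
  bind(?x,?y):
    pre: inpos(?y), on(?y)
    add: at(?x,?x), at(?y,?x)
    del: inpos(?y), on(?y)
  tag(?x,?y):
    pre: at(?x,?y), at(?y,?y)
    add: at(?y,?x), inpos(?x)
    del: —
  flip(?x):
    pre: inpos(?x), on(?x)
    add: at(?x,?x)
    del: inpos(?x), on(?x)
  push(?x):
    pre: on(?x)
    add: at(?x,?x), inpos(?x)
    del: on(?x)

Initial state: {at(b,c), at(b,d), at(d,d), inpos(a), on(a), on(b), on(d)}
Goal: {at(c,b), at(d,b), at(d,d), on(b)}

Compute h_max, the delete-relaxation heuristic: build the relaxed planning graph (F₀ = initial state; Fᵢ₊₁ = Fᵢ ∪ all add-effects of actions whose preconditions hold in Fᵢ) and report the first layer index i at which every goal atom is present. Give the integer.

F0 = init (7 atoms)
F1 = F0 ∪ {at(a,a), at(a,b), at(a,c), at(a,d), at(b,b), at(c,c), at(d,b), inpos(b), inpos(d)}  (16 atoms)
F2 = F1 ∪ {at(b,a), at(c,a), at(c,b), at(d,a), at(d,c), inpos(c)}  (22 atoms)
goal ⊆ F2  ⇒  h_max = 2

2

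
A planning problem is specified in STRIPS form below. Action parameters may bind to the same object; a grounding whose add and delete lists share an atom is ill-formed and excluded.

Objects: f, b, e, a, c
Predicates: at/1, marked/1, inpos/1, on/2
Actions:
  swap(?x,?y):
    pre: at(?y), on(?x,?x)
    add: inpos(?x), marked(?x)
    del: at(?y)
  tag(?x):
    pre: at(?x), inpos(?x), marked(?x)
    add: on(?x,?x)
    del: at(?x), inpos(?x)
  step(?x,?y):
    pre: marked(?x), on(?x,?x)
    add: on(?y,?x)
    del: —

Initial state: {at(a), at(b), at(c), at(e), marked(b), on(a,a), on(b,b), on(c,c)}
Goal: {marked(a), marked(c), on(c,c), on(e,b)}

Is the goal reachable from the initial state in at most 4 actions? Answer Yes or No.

1. swap(a,b)  →  {at(a), at(c), at(e), inpos(a), marked(a), marked(b), on(a,a), on(b,b), on(c,c)}
2. swap(c,e)  →  {at(a), at(c), inpos(a), inpos(c), marked(a), marked(b), marked(c), on(a,a), on(b,b), on(c,c)}
3. step(b,e)  →  {at(a), at(c), inpos(a), inpos(c), marked(a), marked(b), marked(c), on(a,a), on(b,b), on(c,c), on(e,b)}
optimal plan length = 3; 3 ≤ 4

Yes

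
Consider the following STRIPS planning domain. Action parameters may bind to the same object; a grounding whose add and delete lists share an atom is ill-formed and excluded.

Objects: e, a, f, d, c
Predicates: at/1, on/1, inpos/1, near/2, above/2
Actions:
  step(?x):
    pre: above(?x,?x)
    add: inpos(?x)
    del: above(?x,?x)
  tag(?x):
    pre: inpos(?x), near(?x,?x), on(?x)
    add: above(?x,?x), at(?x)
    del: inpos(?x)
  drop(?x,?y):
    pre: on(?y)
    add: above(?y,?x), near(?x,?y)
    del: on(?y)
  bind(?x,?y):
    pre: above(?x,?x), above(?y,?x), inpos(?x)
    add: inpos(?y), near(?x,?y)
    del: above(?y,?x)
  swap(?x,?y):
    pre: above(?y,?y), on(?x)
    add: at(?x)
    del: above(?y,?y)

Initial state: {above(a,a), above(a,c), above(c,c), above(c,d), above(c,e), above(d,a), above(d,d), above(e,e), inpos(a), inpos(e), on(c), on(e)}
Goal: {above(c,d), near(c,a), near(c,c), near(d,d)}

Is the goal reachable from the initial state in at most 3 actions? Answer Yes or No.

No

1. step(c)  →  {above(a,a), above(a,c), above(c,d), above(c,e), above(d,a), above(d,d), above(e,e), inpos(a), inpos(c), inpos(e), on(c), on(e)}
2. drop(c,c)  →  {above(a,a), above(a,c), above(c,c), above(c,d), above(c,e), above(d,a), above(d,d), above(e,e), inpos(a), inpos(c), inpos(e), near(c,c), on(e)}
3. bind(a,d)  →  {above(a,a), above(a,c), above(c,c), above(c,d), above(c,e), above(d,d), above(e,e), inpos(a), inpos(c), inpos(d), inpos(e), near(a,d), near(c,c), on(e)}
4. bind(d,d)  →  {above(a,a), above(a,c), above(c,c), above(c,d), above(c,e), above(e,e), inpos(a), inpos(c), inpos(d), inpos(e), near(a,d), near(c,c), near(d,d), on(e)}
5. bind(c,a)  →  {above(a,a), above(c,c), above(c,d), above(c,e), above(e,e), inpos(a), inpos(c), inpos(d), inpos(e), near(a,d), near(c,a), near(c,c), near(d,d), on(e)}
optimal plan length = 5; 5 > 3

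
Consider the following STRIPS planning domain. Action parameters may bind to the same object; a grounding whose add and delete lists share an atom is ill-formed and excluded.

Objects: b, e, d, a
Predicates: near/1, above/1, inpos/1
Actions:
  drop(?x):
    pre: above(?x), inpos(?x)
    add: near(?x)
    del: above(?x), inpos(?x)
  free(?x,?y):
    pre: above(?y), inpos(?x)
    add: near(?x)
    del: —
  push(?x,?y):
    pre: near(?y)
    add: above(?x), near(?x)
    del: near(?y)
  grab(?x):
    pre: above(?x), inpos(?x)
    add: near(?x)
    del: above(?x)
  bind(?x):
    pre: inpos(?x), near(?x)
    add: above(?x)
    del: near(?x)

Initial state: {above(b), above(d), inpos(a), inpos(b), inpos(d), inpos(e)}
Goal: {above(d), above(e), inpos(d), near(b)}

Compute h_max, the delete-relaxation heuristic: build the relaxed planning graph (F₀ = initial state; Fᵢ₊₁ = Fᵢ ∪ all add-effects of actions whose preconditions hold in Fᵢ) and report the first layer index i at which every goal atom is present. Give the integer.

2

F0 = init (6 atoms)
F1 = F0 ∪ {near(a), near(b), near(d), near(e)}  (10 atoms)
F2 = F1 ∪ {above(a), above(e)}  (12 atoms)
goal ⊆ F2  ⇒  h_max = 2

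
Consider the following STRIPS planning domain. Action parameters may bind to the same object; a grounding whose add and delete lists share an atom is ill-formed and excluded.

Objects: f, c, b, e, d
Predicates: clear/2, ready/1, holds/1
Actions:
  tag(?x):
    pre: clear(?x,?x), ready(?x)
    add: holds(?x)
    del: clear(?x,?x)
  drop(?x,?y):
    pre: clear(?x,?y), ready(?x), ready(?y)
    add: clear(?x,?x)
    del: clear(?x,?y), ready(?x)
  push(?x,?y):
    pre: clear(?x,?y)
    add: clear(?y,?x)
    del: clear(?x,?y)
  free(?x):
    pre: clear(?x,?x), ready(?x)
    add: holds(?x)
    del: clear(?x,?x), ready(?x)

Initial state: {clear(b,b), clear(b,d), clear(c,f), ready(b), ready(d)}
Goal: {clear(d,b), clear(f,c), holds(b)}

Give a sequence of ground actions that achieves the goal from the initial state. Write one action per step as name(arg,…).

1. tag(b)  →  {clear(b,d), clear(c,f), holds(b), ready(b), ready(d)}
2. push(c,f)  →  {clear(b,d), clear(f,c), holds(b), ready(b), ready(d)}
3. push(b,d)  →  {clear(d,b), clear(f,c), holds(b), ready(b), ready(d)}

tag(b); push(c,f); push(b,d)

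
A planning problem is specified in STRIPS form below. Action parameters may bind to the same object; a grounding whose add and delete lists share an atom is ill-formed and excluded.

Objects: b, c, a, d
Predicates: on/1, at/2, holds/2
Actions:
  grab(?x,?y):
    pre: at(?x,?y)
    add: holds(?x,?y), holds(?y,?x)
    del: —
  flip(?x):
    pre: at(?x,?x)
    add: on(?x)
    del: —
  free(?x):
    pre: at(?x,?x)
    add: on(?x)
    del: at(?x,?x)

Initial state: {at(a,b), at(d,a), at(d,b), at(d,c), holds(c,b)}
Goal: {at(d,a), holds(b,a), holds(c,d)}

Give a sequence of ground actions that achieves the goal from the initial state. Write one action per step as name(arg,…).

grab(a,b); grab(d,c)

1. grab(a,b)  →  {at(a,b), at(d,a), at(d,b), at(d,c), holds(a,b), holds(b,a), holds(c,b)}
2. grab(d,c)  →  {at(a,b), at(d,a), at(d,b), at(d,c), holds(a,b), holds(b,a), holds(c,b), holds(c,d), holds(d,c)}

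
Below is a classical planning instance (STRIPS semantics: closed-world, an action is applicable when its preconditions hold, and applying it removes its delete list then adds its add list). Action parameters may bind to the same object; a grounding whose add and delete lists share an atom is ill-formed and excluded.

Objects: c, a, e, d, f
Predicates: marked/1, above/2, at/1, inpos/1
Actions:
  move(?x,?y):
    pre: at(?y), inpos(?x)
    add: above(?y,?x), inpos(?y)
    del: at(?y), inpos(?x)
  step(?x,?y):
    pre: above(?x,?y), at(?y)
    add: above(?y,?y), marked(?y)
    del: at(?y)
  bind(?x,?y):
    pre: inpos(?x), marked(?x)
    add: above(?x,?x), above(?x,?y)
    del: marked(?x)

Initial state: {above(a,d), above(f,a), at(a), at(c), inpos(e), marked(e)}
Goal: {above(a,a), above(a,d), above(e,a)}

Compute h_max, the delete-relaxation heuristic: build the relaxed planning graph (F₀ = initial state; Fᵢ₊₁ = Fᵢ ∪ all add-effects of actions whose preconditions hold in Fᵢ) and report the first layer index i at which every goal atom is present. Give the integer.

F0 = init (6 atoms)
F1 = F0 ∪ {above(a,a), above(a,e), above(c,e), above(e,a), above(e,c), above(e,d), above(e,e), above(e,f), inpos(a), inpos(c), marked(a)}  (17 atoms)
goal ⊆ F1  ⇒  h_max = 1

1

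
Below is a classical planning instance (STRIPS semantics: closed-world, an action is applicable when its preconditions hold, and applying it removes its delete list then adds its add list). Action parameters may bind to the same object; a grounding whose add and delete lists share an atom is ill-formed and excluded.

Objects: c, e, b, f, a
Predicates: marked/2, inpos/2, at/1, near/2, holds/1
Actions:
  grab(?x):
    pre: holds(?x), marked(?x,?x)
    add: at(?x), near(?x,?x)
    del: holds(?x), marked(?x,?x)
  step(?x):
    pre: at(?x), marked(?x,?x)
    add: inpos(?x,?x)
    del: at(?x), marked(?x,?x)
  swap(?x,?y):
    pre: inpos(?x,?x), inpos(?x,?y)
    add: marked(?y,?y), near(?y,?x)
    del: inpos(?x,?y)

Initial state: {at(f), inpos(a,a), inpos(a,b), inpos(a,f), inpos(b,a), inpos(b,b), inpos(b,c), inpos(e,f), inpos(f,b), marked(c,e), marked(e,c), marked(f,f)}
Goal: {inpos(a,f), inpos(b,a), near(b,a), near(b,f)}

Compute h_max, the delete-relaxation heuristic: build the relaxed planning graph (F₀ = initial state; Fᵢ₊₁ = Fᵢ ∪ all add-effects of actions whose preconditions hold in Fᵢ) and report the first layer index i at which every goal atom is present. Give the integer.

2

F0 = init (12 atoms)
F1 = F0 ∪ {inpos(f,f), marked(a,a), marked(b,b), marked(c,c), near(a,a), near(a,b), near(b,a), near(b,b), near(c,b), near(f,a)}  (22 atoms)
F2 = F1 ∪ {near(b,f), near(f,f)}  (24 atoms)
goal ⊆ F2  ⇒  h_max = 2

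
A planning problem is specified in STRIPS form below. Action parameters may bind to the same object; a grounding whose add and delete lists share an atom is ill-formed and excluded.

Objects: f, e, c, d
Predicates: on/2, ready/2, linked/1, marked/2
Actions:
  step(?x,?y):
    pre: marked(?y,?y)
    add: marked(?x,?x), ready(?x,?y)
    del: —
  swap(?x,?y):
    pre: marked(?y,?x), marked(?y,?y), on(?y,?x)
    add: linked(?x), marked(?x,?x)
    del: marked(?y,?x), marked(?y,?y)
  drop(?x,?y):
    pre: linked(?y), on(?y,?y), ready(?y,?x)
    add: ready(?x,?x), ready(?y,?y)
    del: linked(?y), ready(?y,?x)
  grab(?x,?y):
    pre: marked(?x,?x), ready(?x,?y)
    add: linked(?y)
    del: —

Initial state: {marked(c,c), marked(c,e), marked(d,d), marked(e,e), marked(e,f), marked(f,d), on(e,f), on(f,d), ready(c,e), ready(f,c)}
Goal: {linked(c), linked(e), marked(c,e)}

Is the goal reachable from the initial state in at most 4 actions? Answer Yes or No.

1. step(f,e)  →  {marked(c,c), marked(c,e), marked(d,d), marked(e,e), marked(e,f), marked(f,d), marked(f,f), on(e,f), on(f,d), ready(c,e), ready(f,c), ready(f,e)}
2. grab(f,e)  →  {linked(e), marked(c,c), marked(c,e), marked(d,d), marked(e,e), marked(e,f), marked(f,d), marked(f,f), on(e,f), on(f,d), ready(c,e), ready(f,c), ready(f,e)}
3. grab(f,c)  →  {linked(c), linked(e), marked(c,c), marked(c,e), marked(d,d), marked(e,e), marked(e,f), marked(f,d), marked(f,f), on(e,f), on(f,d), ready(c,e), ready(f,c), ready(f,e)}
optimal plan length = 3; 3 ≤ 4

Yes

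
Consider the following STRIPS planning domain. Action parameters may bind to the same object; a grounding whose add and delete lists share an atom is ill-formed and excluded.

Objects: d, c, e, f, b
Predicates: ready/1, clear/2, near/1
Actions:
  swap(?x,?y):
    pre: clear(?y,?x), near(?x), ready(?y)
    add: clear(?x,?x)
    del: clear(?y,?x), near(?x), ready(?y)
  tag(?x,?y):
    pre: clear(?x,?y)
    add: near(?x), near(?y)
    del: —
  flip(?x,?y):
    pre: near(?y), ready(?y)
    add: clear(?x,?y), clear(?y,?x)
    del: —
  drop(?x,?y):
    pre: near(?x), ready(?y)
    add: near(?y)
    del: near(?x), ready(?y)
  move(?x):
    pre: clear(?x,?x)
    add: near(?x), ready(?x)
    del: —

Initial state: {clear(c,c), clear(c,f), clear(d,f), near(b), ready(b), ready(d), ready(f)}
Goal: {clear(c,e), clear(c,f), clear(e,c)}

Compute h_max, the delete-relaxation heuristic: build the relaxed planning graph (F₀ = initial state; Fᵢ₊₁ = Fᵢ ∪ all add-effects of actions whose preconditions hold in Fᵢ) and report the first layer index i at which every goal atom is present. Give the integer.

F0 = init (7 atoms)
F1 = F0 ∪ {clear(b,b), clear(b,c), clear(b,d), clear(b,e), clear(b,f), clear(c,b), clear(d,b), clear(e,b), clear(f,b), near(c), near(d), near(f), ready(c)}  (20 atoms)
F2 = F1 ∪ {clear(c,d), clear(c,e), clear(d,c), clear(d,d), clear(d,e), clear(e,c), clear(e,d), clear(e,f), clear(f,c), clear(f,d), clear(f,e), clear(f,f), near(e)}  (33 atoms)
goal ⊆ F2  ⇒  h_max = 2

2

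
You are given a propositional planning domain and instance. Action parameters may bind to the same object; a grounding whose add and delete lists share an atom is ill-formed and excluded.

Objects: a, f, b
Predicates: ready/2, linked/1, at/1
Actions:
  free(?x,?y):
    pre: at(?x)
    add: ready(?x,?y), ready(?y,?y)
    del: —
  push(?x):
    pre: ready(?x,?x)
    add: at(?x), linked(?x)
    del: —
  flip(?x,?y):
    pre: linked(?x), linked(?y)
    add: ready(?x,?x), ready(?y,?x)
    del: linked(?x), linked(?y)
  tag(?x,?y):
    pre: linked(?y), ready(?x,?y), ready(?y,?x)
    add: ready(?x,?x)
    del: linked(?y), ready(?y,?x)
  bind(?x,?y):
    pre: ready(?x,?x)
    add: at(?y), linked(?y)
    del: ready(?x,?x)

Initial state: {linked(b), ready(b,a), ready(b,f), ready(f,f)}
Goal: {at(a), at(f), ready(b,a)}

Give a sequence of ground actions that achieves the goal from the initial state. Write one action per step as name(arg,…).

push(f); bind(f,a)

1. push(f)  →  {at(f), linked(b), linked(f), ready(b,a), ready(b,f), ready(f,f)}
2. bind(f,a)  →  {at(a), at(f), linked(a), linked(b), linked(f), ready(b,a), ready(b,f)}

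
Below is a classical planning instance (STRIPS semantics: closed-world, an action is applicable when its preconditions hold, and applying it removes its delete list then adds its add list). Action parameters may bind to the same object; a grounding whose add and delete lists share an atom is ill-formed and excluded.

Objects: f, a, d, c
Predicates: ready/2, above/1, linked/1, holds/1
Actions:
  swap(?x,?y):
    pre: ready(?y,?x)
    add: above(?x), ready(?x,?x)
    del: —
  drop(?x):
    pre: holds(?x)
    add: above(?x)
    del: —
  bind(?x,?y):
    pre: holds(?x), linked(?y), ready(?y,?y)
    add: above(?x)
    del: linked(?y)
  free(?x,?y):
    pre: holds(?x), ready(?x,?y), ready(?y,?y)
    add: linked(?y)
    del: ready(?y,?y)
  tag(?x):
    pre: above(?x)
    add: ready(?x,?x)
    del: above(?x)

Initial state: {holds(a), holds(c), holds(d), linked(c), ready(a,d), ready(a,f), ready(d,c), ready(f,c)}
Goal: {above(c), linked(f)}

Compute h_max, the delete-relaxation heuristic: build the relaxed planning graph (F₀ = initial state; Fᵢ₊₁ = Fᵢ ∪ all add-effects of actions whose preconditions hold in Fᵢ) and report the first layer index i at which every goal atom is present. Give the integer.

2

F0 = init (8 atoms)
F1 = F0 ∪ {above(a), above(c), above(d), above(f), ready(c,c), ready(d,d), ready(f,f)}  (15 atoms)
F2 = F1 ∪ {linked(d), linked(f), ready(a,a)}  (18 atoms)
goal ⊆ F2  ⇒  h_max = 2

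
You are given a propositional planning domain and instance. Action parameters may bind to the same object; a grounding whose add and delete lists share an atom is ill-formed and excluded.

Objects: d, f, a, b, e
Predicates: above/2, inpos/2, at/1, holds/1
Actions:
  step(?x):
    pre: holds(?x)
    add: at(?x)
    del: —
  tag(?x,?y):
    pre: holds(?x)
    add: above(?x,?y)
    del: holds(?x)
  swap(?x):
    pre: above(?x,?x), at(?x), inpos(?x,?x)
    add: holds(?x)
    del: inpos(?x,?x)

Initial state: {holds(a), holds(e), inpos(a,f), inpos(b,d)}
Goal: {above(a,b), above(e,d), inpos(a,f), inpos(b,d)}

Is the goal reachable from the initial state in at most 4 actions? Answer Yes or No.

1. tag(a,b)  →  {above(a,b), holds(e), inpos(a,f), inpos(b,d)}
2. tag(e,d)  →  {above(a,b), above(e,d), inpos(a,f), inpos(b,d)}
optimal plan length = 2; 2 ≤ 4

Yes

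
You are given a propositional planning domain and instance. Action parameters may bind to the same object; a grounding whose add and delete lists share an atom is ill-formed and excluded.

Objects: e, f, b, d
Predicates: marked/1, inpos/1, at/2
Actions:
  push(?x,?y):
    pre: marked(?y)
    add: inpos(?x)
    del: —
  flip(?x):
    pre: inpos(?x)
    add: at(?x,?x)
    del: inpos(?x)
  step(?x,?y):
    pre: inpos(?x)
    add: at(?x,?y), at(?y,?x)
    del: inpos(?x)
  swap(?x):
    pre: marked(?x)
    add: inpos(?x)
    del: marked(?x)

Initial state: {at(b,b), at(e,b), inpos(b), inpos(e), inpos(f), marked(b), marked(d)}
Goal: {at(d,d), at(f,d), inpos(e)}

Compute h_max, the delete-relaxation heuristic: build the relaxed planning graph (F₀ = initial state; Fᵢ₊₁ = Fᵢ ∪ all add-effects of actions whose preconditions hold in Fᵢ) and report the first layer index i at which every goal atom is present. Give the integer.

2

F0 = init (7 atoms)
F1 = F0 ∪ {at(b,d), at(b,e), at(b,f), at(d,b), at(d,e), at(d,f), at(e,d), at(e,e), at(e,f), at(f,b), at(f,d), at(f,e), at(f,f), inpos(d)}  (21 atoms)
F2 = F1 ∪ {at(d,d)}  (22 atoms)
goal ⊆ F2  ⇒  h_max = 2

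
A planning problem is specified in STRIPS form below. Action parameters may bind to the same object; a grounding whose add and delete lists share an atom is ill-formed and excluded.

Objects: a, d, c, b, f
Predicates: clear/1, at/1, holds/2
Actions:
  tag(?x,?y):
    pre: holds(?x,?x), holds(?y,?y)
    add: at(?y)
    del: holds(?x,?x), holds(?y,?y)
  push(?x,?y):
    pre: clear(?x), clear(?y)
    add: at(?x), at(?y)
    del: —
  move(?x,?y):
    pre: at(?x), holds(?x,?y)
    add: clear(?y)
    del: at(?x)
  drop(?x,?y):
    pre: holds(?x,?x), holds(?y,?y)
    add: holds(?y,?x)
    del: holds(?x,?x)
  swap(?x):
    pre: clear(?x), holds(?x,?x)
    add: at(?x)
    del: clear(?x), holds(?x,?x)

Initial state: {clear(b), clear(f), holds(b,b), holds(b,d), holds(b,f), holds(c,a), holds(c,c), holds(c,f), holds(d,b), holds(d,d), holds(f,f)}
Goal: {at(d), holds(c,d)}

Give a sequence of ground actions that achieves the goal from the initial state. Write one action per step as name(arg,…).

1. tag(b,b)  →  {at(b), clear(b), clear(f), holds(b,d), holds(b,f), holds(c,a), holds(c,c), holds(c,f), holds(d,b), holds(d,d), holds(f,f)}
2. move(b,d)  →  {clear(b), clear(d), clear(f), holds(b,d), holds(b,f), holds(c,a), holds(c,c), holds(c,f), holds(d,b), holds(d,d), holds(f,f)}
3. push(d,d)  →  {at(d), clear(b), clear(d), clear(f), holds(b,d), holds(b,f), holds(c,a), holds(c,c), holds(c,f), holds(d,b), holds(d,d), holds(f,f)}
4. drop(d,c)  →  {at(d), clear(b), clear(d), clear(f), holds(b,d), holds(b,f), holds(c,a), holds(c,c), holds(c,d), holds(c,f), holds(d,b), holds(f,f)}

tag(b,b); move(b,d); push(d,d); drop(d,c)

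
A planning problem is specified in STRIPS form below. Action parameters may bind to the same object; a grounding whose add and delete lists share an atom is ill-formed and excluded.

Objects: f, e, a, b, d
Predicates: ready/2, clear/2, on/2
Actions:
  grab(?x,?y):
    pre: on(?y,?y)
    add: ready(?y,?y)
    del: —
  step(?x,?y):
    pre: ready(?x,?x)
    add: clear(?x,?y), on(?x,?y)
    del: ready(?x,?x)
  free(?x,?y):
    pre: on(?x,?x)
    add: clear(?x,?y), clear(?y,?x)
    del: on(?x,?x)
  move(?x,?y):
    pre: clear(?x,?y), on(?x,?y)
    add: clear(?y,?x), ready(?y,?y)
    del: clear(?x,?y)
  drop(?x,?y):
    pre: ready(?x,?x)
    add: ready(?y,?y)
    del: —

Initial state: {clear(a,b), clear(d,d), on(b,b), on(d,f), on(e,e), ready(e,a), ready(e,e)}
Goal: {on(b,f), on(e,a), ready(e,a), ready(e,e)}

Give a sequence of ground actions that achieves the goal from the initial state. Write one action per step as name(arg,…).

1. grab(f,b)  →  {clear(a,b), clear(d,d), on(b,b), on(d,f), on(e,e), ready(b,b), ready(e,a), ready(e,e)}
2. step(e,a)  →  {clear(a,b), clear(d,d), clear(e,a), on(b,b), on(d,f), on(e,a), on(e,e), ready(b,b), ready(e,a)}
3. grab(f,e)  →  {clear(a,b), clear(d,d), clear(e,a), on(b,b), on(d,f), on(e,a), on(e,e), ready(b,b), ready(e,a), ready(e,e)}
4. step(b,f)  →  {clear(a,b), clear(b,f), clear(d,d), clear(e,a), on(b,b), on(b,f), on(d,f), on(e,a), on(e,e), ready(e,a), ready(e,e)}

grab(f,b); step(e,a); grab(f,e); step(b,f)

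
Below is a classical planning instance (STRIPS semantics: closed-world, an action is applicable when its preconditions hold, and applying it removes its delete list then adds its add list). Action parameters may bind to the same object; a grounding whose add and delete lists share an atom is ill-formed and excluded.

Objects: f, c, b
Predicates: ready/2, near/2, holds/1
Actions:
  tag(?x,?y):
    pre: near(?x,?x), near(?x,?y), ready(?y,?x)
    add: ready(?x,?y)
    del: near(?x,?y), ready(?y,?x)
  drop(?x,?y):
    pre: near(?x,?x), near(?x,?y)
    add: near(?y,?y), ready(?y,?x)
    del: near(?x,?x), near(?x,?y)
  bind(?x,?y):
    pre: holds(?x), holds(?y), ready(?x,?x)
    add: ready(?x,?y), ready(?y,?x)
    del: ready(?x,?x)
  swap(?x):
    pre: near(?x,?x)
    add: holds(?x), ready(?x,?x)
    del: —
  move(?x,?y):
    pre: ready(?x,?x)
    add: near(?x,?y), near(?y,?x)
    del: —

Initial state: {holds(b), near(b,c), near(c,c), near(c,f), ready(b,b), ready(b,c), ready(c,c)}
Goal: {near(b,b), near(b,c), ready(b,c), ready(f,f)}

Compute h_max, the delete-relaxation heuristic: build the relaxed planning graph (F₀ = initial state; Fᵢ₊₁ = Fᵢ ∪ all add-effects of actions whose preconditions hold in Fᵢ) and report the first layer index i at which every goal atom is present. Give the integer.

2

F0 = init (7 atoms)
F1 = F0 ∪ {holds(c), near(b,b), near(b,f), near(c,b), near(f,b), near(f,c), near(f,f), ready(f,c)}  (15 atoms)
F2 = F1 ∪ {holds(f), ready(b,f), ready(c,b), ready(c,f), ready(f,b), ready(f,f)}  (21 atoms)
goal ⊆ F2  ⇒  h_max = 2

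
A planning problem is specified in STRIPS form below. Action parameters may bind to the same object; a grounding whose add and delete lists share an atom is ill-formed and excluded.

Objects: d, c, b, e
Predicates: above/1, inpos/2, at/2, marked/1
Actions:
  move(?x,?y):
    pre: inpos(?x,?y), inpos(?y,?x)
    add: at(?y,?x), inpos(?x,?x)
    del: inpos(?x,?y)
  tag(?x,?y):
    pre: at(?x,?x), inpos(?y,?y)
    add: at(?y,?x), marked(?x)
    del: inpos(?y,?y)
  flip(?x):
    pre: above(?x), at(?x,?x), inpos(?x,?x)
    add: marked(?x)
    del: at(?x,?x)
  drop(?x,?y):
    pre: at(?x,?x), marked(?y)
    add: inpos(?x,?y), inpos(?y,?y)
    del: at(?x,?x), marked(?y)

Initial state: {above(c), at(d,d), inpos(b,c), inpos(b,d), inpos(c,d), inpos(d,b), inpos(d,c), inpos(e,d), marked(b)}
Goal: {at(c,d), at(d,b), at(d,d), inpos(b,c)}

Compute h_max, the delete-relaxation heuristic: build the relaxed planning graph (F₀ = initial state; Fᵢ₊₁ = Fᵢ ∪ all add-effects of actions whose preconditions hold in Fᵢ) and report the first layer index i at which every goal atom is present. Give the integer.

F0 = init (9 atoms)
F1 = F0 ∪ {at(b,d), at(c,d), at(d,b), at(d,c), inpos(b,b), inpos(c,c), inpos(d,d)}  (16 atoms)
goal ⊆ F1  ⇒  h_max = 1

1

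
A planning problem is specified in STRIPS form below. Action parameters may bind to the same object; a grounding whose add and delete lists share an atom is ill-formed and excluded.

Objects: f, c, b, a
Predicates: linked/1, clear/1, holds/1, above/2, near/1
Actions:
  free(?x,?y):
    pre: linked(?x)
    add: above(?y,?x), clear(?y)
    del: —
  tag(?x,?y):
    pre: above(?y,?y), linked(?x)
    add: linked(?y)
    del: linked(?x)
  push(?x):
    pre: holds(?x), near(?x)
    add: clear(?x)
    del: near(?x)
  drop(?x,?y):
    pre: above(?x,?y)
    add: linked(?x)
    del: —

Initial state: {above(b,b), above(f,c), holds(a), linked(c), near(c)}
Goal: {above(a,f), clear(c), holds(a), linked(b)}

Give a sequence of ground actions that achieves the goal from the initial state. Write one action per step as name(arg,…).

1. free(c,c)  →  {above(b,b), above(c,c), above(f,c), clear(c), holds(a), linked(c), near(c)}
2. tag(c,b)  →  {above(b,b), above(c,c), above(f,c), clear(c), holds(a), linked(b), near(c)}
3. drop(f,c)  →  {above(b,b), above(c,c), above(f,c), clear(c), holds(a), linked(b), linked(f), near(c)}
4. free(f,a)  →  {above(a,f), above(b,b), above(c,c), above(f,c), clear(a), clear(c), holds(a), linked(b), linked(f), near(c)}

free(c,c); tag(c,b); drop(f,c); free(f,a)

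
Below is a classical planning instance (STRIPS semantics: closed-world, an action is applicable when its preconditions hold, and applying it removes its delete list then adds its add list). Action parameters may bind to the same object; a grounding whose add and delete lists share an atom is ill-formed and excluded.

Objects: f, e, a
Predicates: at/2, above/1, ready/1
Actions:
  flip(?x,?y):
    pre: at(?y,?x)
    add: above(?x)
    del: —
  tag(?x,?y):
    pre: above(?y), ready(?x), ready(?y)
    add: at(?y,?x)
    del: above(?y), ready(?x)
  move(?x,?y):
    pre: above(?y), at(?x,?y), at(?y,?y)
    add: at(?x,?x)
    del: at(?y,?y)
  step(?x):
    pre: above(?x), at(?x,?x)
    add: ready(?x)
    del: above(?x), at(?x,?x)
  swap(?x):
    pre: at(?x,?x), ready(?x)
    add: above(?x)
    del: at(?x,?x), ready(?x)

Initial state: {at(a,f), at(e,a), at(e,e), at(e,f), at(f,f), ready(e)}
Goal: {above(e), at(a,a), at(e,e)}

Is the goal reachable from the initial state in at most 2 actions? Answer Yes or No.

1. flip(f,f)  →  {above(f), at(a,f), at(e,a), at(e,e), at(e,f), at(f,f), ready(e)}
2. flip(e,e)  →  {above(e), above(f), at(a,f), at(e,a), at(e,e), at(e,f), at(f,f), ready(e)}
3. move(a,f)  →  {above(e), above(f), at(a,a), at(a,f), at(e,a), at(e,e), at(e,f), ready(e)}
optimal plan length = 3; 3 > 2

No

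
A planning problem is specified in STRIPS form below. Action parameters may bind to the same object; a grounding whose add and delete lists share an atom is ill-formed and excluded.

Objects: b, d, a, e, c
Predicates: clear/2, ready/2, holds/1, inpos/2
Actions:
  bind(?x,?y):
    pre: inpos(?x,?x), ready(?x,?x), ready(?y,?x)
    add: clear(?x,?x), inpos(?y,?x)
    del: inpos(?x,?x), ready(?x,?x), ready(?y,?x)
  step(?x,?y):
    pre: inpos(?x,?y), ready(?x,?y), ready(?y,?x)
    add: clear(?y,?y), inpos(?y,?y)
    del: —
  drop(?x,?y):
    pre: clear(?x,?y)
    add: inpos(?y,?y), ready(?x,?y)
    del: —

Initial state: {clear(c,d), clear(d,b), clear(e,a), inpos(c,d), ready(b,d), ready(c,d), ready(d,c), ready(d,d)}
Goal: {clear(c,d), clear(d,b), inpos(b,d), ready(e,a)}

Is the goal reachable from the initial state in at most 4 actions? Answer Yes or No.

Yes

1. step(c,d)  →  {clear(c,d), clear(d,b), clear(d,d), clear(e,a), inpos(c,d), inpos(d,d), ready(b,d), ready(c,d), ready(d,c), ready(d,d)}
2. bind(d,b)  →  {clear(c,d), clear(d,b), clear(d,d), clear(e,a), inpos(b,d), inpos(c,d), ready(c,d), ready(d,c)}
3. drop(e,a)  →  {clear(c,d), clear(d,b), clear(d,d), clear(e,a), inpos(a,a), inpos(b,d), inpos(c,d), ready(c,d), ready(d,c), ready(e,a)}
optimal plan length = 3; 3 ≤ 4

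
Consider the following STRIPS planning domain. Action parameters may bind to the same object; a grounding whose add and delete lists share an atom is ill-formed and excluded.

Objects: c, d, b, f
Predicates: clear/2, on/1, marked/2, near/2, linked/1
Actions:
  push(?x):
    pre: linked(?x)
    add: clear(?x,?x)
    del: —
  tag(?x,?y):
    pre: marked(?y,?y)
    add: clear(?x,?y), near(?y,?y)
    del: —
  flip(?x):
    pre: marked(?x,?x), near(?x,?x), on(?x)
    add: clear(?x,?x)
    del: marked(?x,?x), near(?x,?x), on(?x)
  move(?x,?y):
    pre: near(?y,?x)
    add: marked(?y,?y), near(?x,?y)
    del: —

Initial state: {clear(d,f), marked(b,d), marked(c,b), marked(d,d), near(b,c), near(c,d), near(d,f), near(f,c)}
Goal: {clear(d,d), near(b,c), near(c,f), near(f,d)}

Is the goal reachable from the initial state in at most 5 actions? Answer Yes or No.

Yes

1. tag(d,d)  →  {clear(d,d), clear(d,f), marked(b,d), marked(c,b), marked(d,d), near(b,c), near(c,d), near(d,d), near(d,f), near(f,c)}
2. move(c,f)  →  {clear(d,d), clear(d,f), marked(b,d), marked(c,b), marked(d,d), marked(f,f), near(b,c), near(c,d), near(c,f), near(d,d), near(d,f), near(f,c)}
3. move(f,d)  →  {clear(d,d), clear(d,f), marked(b,d), marked(c,b), marked(d,d), marked(f,f), near(b,c), near(c,d), near(c,f), near(d,d), near(d,f), near(f,c), near(f,d)}
optimal plan length = 3; 3 ≤ 5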